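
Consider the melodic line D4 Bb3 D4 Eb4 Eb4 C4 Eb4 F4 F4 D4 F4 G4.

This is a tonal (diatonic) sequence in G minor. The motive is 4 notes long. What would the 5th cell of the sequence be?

The 4-note cells begin on D4, Eb4, F4 — each up a 2nd from the last.
Carrying on: G4 → A4.
So cell 5 is A4 F4 A4 Bb4.

A4 F4 A4 Bb4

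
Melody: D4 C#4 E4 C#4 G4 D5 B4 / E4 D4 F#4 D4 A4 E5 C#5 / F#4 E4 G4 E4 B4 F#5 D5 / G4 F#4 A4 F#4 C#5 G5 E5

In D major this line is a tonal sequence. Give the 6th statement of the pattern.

B4 A4 C#5 A4 E5 B5 G5

Unit = 7 notes; the statements start on D4, E4, F#4, G4, moving up a 2nd each time.
Carrying on: A4 → B4.
Statement 6 starts on B4 and keeps the same diatonic contour: B4 A4 C#5 A4 E5 B5 G5.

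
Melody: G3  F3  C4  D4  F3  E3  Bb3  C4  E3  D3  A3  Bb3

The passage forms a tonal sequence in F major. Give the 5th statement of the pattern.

C3 Bb2 F3 G3

Taking 4-note groups, the heads are G3, F3, E3: the pattern moves down a 2nd.
Carrying on: D3 → C3.
So cell 5 is C3 Bb2 F3 G3.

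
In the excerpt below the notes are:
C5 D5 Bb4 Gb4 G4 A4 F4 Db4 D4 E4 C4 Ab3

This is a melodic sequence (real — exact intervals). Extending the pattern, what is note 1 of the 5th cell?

Grouping in 4s, the 1st note of each cell is C5, G4, D4.
Each moves down a 4th. Continuing: A3 → E3.

E3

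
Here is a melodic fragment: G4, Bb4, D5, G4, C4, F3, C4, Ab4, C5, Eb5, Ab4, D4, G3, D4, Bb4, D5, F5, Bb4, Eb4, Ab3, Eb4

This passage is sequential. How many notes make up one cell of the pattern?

7

Try groups of 7 (3 cells in 21 notes):
G4 Bb4 D5 G4 C4 F3 C4 | Ab4 C5 Eb5 Ab4 D4 G3 D4 | Bb4 D5 F5 Bb4 Eb4 Ab3 Eb4
That's a consistent up a 2nd shift per cell, and no other grouping gives one.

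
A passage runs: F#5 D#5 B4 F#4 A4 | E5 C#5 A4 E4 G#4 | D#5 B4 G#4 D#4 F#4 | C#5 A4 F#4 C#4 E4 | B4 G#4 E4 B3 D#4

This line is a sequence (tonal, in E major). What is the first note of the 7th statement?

G#4

The 5-note cells begin on F#5, E5, D#5, C#5, B4 — each down a 2nd from the last.
Extending the heads down a 2nd: A4 → G#4.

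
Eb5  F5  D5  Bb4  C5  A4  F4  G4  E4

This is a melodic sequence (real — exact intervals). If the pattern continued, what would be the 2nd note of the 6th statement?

E3

The unit is 3 notes. Position-2 pitches of the 3 shown cells: F5, C5, G4.
Carrying that down a 4th forward: D4 → A3 → E3.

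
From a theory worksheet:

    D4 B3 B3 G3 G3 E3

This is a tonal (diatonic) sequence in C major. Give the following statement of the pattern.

Taking 2-note groups, the heads are D4, B3, G3: the pattern moves down a 3rd.
So cell 4 is E3 C3.

E3 C3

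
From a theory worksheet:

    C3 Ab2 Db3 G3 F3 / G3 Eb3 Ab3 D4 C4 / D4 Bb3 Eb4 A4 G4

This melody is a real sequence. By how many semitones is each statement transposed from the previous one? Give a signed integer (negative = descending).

7

With a 5-note motive the entries are C3, G3, D4, each up a 5th from the previous.
C3 to G3 spans +7 semitones.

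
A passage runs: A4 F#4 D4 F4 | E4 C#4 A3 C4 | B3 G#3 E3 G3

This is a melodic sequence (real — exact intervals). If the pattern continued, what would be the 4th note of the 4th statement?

With 4-note cells, note 4 of each statement runs F4, C4, G3.
From G3, down a 4th gives D3.

D3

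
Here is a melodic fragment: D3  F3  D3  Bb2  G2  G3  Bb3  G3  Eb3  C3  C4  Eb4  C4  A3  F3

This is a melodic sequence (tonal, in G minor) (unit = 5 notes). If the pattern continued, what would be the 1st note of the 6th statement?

The unit is 5 notes. Position-1 pitches of the 3 shown cells: D3, G3, C4.
Extending up a 4th: F4 → Bb4 → Eb5.

Eb5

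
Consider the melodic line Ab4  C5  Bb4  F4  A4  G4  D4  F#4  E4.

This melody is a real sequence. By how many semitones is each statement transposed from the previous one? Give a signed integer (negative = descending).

-3

With a 3-note motive the entries are Ab4, F4, D4, each down a 3rd from the previous.
Ab4→F4 is 65 − 68 = -3 semitones.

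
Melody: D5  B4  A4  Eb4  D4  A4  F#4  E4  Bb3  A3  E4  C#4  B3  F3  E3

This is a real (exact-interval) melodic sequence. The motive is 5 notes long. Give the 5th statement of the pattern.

F#3 D#3 C#3 G2 F#2

Taking 5-note groups, the heads are D5, A4, E4: the pattern moves down a 4th.
Carrying on: B3 → F#3.
From F#3 the exact shape gives F#3 D#3 C#3 G2 F#2.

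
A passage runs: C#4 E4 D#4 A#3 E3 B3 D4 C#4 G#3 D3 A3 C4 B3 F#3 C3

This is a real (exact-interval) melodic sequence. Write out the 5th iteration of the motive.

Taking 5-note groups, the heads are C#4, B3, A3: the pattern moves down a 2nd.
Carrying on: G3 → F3.
From F3 the exact shape gives F3 Ab3 G3 D3 Ab2.

F3 Ab3 G3 D3 Ab2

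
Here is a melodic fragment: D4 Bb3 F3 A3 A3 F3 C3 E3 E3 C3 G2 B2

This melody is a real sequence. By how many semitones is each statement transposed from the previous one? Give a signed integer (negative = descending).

The 4-note cells begin on D4, A3, E3 — each down a 4th from the last.
D4→A3 is 57 − 62 = -5 semitones.

-5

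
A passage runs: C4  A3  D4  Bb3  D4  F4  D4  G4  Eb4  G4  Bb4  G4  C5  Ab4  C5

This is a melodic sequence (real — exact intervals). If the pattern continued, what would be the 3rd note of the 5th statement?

Bb5

The unit is 5 notes. Position-3 pitches of the 3 shown cells: D4, G4, C5.
Each moves up a 4th. Continuing: F5 → Bb5.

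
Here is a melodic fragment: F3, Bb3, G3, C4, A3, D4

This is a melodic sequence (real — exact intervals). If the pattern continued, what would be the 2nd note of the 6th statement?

G#4

The unit is 2 notes. Position-2 pitches of the 3 shown cells: Bb3, C4, D4.
Each moves up a 2nd. Continuing: E4 → F#4 → G#4.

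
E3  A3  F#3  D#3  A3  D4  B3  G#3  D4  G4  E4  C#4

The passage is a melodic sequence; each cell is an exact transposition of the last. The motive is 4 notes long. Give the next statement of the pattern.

The 4-note cells begin on E3, A3, D4 — each up a 4th from the last.
Statement 4 starts on G4 and keeps the same exact contour: G4 C5 A4 F#4.

G4 C5 A4 F#4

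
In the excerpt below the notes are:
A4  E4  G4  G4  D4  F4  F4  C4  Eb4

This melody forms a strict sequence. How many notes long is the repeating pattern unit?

Try groups of 3 (3 cells in 9 notes):
A4 E4 G4 | G4 D4 F4 | F4 C4 Eb4
Every group is a transposition down a 2nd of the one before; no shorter unit works.

3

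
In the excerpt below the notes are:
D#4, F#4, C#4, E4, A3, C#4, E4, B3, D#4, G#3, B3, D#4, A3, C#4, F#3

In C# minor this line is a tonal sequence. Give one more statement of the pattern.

Taking 5-note groups, the heads are D#4, C#4, B3: the pattern moves down a 2nd.
Statement 4 starts on A3 and keeps the same diatonic contour: A3 C#4 G#3 B3 E3.

A3 C#4 G#3 B3 E3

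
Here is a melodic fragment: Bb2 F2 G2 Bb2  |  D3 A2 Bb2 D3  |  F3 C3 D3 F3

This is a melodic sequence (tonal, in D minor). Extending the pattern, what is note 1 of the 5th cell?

Grouping in 4s, the 1st note of each cell is Bb2, D3, F3.
Extending up a 3rd: A3 → C4.

C4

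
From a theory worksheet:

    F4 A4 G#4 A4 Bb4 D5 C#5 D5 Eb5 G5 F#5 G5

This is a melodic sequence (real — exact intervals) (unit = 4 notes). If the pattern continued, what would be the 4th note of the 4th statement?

Grouping in 4s, the 4th note of each cell is A4, D5, G5.
From G5, up a 4th gives C6.

C6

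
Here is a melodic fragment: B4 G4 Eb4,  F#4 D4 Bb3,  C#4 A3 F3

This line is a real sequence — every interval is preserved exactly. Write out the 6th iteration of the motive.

A#2 F#2 D2

With a 3-note motive the entries are B4, F#4, C#4, each down a 4th from the previous.
Carrying on: G#3 → D#3 → A#2.
From A#2 the exact shape gives A#2 F#2 D2.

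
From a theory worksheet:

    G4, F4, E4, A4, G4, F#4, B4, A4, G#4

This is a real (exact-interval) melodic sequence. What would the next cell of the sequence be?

C#5 B4 A#4

Taking 3-note groups, the heads are G4, A4, B4: the pattern moves up a 2nd.
Statement 4 starts on C#5 and keeps the same exact contour: C#5 B4 A#4.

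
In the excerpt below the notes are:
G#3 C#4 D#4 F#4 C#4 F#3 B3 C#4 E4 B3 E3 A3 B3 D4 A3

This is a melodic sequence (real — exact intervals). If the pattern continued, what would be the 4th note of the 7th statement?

Gb3

With 5-note cells, note 4 of each statement runs F#4, E4, D4.
Each moves down a 2nd. Continuing: C4 → Bb3 → Ab3 → Gb3.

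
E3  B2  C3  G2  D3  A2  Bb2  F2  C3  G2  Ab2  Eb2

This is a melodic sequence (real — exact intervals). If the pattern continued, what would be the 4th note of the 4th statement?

With 4-note cells, note 4 of each statement runs G2, F2, Eb2.
From Eb2, down a 2nd gives Db2.

Db2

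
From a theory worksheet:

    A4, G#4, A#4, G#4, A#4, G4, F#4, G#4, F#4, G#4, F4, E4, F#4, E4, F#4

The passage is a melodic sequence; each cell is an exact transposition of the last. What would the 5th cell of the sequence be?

With a 5-note motive the entries are A4, G4, F4, each down a 2nd from the previous.
Continuing the starts: Eb4 → Db4.
So cell 5 is Db4 C4 D4 C4 D4.

Db4 C4 D4 C4 D4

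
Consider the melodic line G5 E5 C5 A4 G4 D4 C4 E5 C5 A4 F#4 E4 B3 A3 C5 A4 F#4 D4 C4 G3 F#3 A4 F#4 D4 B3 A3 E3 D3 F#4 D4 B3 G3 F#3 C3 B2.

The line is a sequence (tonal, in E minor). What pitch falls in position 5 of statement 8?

G2

The unit is 7 notes. Position-5 pitches of the 5 shown cells: G4, E4, C4, A3, F#3.
Carrying that down a 3rd forward: D3 → B2 → G2.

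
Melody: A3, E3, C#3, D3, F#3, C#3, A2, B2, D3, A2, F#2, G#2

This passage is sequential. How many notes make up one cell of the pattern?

4

Try groups of 4 (3 cells in 12 notes):
A3 E3 C#3 D3 | F#3 C#3 A2 B2 | D3 A2 F#2 G#2
Every group is a transposition down a 3rd of the one before; no shorter unit works.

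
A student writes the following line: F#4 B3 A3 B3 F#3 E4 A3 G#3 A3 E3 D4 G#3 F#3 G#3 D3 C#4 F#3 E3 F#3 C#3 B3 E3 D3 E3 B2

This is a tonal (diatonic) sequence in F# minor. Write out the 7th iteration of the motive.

Unit = 5 notes; the statements start on F#4, E4, D4, C#4, B3, moving down a 2nd each time.
Carrying on: A3 → G#3.
From G#3 the diatonic shape gives G#3 C#3 B2 C#3 G#2.

G#3 C#3 B2 C#3 G#2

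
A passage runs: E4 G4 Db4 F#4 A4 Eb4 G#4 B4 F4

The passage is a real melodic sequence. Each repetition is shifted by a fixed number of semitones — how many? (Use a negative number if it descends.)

Taking 3-note groups, the heads are E4, F#4, G#4: the pattern moves up a 2nd.
Counting half-steps from E4 to F#4: 2.

2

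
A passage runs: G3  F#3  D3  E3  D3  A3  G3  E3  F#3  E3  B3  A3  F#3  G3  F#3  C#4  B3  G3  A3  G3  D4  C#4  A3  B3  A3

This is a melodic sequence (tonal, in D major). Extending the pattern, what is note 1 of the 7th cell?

The unit is 5 notes. Position-1 pitches of the 5 shown cells: G3, A3, B3, C#4, D4.
Carrying that up a 2nd forward: E4 → F#4.

F#4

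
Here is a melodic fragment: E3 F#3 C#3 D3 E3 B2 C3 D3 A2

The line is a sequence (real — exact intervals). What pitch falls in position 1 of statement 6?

Gb2

Grouping in 3s, the 1st note of each cell is E3, D3, C3.
Extending down a 2nd: Bb2 → Ab2 → Gb2.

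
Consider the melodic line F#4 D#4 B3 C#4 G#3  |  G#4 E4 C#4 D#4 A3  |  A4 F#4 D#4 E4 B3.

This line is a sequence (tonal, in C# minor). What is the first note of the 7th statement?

Unit = 5 notes; the statements start on F#4, G#4, A4, moving up a 2nd each time.
Continuing: B4 → C#5 → D#5 → E5. Statement 7 starts on E5.

E5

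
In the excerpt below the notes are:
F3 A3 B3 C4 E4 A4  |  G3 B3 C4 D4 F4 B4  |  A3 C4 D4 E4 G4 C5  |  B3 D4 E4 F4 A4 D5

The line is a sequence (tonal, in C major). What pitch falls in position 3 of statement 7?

With 6-note cells, note 3 of each statement runs B3, C4, D4, E4.
Carrying that up a 2nd forward: F4 → G4 → A4.

A4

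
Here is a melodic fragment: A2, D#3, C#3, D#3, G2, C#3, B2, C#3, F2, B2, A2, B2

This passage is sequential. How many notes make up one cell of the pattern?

4

Try groups of 4 (3 cells in 12 notes):
A2 D#3 C#3 D#3 | G2 C#3 B2 C#3 | F2 B2 A2 B2
Every group is a transposition down a 2nd of the one before; no shorter unit works.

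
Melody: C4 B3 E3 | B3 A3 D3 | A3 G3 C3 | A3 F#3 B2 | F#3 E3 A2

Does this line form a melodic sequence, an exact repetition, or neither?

neither

Note 1 of cell 4 is A3; if this were a sequence it would be G3. No unit length gives a consistent transposition pattern.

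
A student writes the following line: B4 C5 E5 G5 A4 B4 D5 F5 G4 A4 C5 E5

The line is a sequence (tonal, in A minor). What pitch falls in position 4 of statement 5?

The unit is 4 notes. Position-4 pitches of the 3 shown cells: G5, F5, E5.
Extending down a 2nd: D5 → C5.

C5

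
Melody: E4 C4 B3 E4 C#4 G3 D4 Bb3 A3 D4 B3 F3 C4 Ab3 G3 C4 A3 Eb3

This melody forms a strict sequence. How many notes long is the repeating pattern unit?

6

18 notes total. Splitting into 3 groups of 6:
E4 C4 B3 E4 C#4 G3 | D4 Bb3 A3 D4 B3 F3 | C4 Ab3 G3 C4 A3 Eb3
That's a consistent down a 2nd shift per cell, and no other grouping gives one.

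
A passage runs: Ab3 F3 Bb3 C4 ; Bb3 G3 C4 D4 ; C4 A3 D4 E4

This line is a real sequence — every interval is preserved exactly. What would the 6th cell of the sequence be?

Unit = 4 notes; the statements start on Ab3, Bb3, C4, moving up a 2nd each time.
Continuing the starts: D4 → E4 → F#4.
Statement 6 starts on F#4 and keeps the same exact contour: F#4 D#4 G#4 A#4.

F#4 D#4 G#4 A#4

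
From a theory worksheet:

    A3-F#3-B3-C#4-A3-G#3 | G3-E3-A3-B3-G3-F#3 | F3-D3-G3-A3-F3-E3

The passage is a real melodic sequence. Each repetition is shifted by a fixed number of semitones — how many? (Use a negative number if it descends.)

-2

The 6-note cells begin on A3, G3, F3 — each down a 2nd from the last.
A3→G3 is 55 − 57 = -2 semitones.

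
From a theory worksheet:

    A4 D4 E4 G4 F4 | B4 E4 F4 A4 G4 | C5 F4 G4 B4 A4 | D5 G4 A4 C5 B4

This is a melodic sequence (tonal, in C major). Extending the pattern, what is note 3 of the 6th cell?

C5

Grouping in 5s, the 3rd note of each cell is E4, F4, G4, A4.
Extending up a 2nd: B4 → C5.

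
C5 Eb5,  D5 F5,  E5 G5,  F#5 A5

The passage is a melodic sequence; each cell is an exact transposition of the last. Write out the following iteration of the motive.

G#5 B5

Unit = 2 notes; the statements start on C5, D5, E5, F#5, moving up a 2nd each time.
Statement 5 starts on G#5 and keeps the same exact contour: G#5 B5.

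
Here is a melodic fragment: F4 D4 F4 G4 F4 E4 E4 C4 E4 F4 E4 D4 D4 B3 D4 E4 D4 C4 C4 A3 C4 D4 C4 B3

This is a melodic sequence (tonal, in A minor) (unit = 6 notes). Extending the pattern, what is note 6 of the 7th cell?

F3

With 6-note cells, note 6 of each statement runs E4, D4, C4, B3.
Extending down a 2nd: A3 → G3 → F3.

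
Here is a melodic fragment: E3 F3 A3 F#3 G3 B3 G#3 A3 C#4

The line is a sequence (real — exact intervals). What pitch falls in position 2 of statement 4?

B3

With 3-note cells, note 2 of each statement runs F3, G3, A3.
Each moves up a 2nd; the next is B3.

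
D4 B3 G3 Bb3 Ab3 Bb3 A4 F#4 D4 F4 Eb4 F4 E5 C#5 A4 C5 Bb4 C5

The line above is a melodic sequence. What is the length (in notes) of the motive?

18 notes total. Splitting into 3 groups of 6:
D4 B3 G3 Bb3 Ab3 Bb3 | A4 F#4 D4 F4 Eb4 F4 | E5 C#5 A4 C5 Bb4 C5
Each cell is the previous one up a 5th — so the unit is 6 notes.

6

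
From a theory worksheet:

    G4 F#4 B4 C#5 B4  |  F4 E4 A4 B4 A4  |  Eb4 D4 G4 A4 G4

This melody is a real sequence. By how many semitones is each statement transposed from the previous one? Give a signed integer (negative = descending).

-2

The 5-note cells begin on G4, F4, Eb4 — each down a 2nd from the last.
G4 to F4 spans -2 semitones.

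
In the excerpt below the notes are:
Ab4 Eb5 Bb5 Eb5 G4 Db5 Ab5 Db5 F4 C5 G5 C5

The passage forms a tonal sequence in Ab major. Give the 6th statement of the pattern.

Taking 4-note groups, the heads are Ab4, G4, F4: the pattern moves down a 2nd.
Carrying on: Eb4 → Db4 → C4.
So cell 6 is C4 G4 Db5 G4.

C4 G4 Db5 G4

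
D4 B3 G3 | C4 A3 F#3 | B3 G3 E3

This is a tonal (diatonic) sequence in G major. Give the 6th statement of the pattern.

F#3 D3 B2

With a 3-note motive the entries are D4, C4, B3, each down a 2nd from the previous.
Carrying on: A3 → G3 → F#3.
So cell 6 is F#3 D3 B2.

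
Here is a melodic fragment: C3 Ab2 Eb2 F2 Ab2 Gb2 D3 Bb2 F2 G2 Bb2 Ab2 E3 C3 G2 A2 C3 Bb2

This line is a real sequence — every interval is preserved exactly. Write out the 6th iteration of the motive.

A#3 F#3 C#3 D#3 F#3 E3

Taking 6-note groups, the heads are C3, D3, E3: the pattern moves up a 2nd.
Extending up a 2nd: F#3 → G#3 → A#3.
From A#3 the exact shape gives A#3 F#3 C#3 D#3 F#3 E3.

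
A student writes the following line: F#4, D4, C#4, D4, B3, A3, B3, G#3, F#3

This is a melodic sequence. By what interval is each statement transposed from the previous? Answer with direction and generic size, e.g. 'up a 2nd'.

Taking 3-note groups, the heads are F#4, D4, B3: the pattern moves down a 3rd.
From F#4 to D4: down a 3rd.

down a 3rd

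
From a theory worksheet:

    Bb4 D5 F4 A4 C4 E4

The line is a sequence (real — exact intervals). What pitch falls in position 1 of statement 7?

The unit is 2 notes. Position-1 pitches of the 3 shown cells: Bb4, F4, C4.
Extending down a 4th: G3 → D3 → A2 → E2.

E2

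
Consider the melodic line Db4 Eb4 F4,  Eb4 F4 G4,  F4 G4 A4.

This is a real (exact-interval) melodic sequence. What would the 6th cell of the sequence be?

B4 C#5 D#5

Unit = 3 notes; the statements start on Db4, Eb4, F4, moving up a 2nd each time.
Continuing the starts: G4 → A4 → B4.
So cell 6 is B4 C#5 D#5.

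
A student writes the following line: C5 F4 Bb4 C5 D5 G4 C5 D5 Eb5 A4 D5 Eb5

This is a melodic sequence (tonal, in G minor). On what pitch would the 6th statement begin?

A5

The 4-note cells begin on C5, D5, Eb5 — each up a 2nd from the last.
Continuing: F5 → G5 → A5. Statement 6 starts on A5.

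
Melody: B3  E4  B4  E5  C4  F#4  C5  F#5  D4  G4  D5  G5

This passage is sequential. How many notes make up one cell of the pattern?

Try groups of 4 (3 cells in 12 notes):
B3 E4 B4 E5 | C4 F#4 C5 F#5 | D4 G4 D5 G5
Every group is a transposition up a 2nd of the one before; no shorter unit works.

4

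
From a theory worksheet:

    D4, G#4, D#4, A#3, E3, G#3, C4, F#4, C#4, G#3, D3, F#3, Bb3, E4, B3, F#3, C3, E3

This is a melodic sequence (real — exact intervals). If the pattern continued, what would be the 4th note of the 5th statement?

D3

With 6-note cells, note 4 of each statement runs A#3, G#3, F#3.
Carrying that down a 2nd forward: E3 → D3.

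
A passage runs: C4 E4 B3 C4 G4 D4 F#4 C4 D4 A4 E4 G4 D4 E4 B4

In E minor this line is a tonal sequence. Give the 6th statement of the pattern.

A4 C5 G4 A4 E5

With a 5-note motive the entries are C4, D4, E4, each up a 2nd from the previous.
Continuing the starts: F#4 → G4 → A4.
So cell 6 is A4 C5 G4 A4 E5.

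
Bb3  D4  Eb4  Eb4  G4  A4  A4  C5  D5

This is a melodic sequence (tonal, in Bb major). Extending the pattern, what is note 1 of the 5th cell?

G5

With 3-note cells, note 1 of each statement runs Bb3, Eb4, A4.
Extending up a 4th: D5 → G5.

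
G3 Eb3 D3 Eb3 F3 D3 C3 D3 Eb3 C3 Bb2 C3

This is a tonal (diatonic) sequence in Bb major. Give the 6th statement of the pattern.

Taking 4-note groups, the heads are G3, F3, Eb3: the pattern moves down a 2nd.
Continuing the starts: D3 → C3 → Bb2.
So cell 6 is Bb2 G2 F2 G2.

Bb2 G2 F2 G2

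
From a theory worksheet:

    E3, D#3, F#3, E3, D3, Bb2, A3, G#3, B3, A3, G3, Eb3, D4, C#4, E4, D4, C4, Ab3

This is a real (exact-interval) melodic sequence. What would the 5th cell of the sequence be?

C5 B4 D5 C5 Bb4 Gb4

Unit = 6 notes; the statements start on E3, A3, D4, moving up a 4th each time.
Continuing the starts: G4 → C5.
From C5 the exact shape gives C5 B4 D5 C5 Bb4 Gb4.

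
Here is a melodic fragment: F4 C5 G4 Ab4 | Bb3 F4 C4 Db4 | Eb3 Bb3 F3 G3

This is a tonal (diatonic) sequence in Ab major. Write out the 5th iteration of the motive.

With a 4-note motive the entries are F4, Bb3, Eb3, each down a 5th from the previous.
Extending down a 5th: Ab2 → Db2.
Statement 5 starts on Db2 and keeps the same diatonic contour: Db2 Ab2 Eb2 F2.

Db2 Ab2 Eb2 F2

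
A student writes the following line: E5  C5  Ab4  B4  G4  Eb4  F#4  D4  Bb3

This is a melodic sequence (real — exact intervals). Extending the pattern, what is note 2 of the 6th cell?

Grouping in 3s, the 2nd note of each cell is C5, G4, D4.
Each moves down a 4th. Continuing: A3 → E3 → B2.

B2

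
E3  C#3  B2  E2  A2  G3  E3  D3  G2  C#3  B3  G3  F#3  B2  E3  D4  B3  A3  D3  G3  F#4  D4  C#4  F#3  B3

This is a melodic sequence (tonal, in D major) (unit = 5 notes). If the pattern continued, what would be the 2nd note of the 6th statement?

With 5-note cells, note 2 of each statement runs C#3, E3, G3, B3, D4.
One more up a 3rd gives F#4.

F#4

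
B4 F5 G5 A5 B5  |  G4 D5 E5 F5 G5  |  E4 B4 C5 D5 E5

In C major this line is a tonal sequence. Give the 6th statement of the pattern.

F3 C4 D4 E4 F4

With a 5-note motive the entries are B4, G4, E4, each down a 3rd from the previous.
Extending down a 3rd: C4 → A3 → F3.
From F3 the diatonic shape gives F3 C4 D4 E4 F4.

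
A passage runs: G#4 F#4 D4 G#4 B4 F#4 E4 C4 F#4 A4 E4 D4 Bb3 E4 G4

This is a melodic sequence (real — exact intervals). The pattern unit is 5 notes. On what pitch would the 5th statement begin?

Unit = 5 notes; the statements start on G#4, F#4, E4, moving down a 2nd each time.
Continuing: D4 → C4. Statement 5 starts on C4.

C4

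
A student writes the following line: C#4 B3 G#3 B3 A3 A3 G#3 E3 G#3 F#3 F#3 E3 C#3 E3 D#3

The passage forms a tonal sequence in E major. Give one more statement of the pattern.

D#3 C#3 A2 C#3 B2

With a 5-note motive the entries are C#4, A3, F#3, each down a 3rd from the previous.
So cell 4 is D#3 C#3 A2 C#3 B2.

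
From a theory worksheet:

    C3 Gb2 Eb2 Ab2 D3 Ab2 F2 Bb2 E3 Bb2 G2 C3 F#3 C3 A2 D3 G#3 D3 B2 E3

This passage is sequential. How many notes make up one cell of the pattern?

20 notes total. Splitting into 5 groups of 4:
C3 Gb2 Eb2 Ab2 | D3 Ab2 F2 Bb2 | E3 Bb2 G2 C3 | F#3 C3 A2 D3 | G#3 D3 B2 E3
Every group is a transposition up a 2nd of the one before; no shorter unit works.

4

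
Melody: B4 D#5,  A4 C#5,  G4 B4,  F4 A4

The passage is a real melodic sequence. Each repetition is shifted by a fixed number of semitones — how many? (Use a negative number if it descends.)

Unit = 2 notes; the statements start on B4, A4, G4, F4, moving down a 2nd each time.
Counting half-steps from B4 to A4: -2.

-2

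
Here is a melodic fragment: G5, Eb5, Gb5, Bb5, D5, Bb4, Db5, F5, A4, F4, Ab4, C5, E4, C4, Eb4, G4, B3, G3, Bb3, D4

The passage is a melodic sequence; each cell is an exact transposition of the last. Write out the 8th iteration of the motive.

The 4-note cells begin on G5, D5, A4, E4, B3 — each down a 4th from the last.
Continuing the starts: F#3 → C#3 → G#2.
From G#2 the exact shape gives G#2 E2 G2 B2.

G#2 E2 G2 B2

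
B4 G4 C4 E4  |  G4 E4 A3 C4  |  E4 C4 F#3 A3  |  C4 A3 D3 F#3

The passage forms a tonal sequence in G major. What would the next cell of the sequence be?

Taking 4-note groups, the heads are B4, G4, E4, C4: the pattern moves down a 3rd.
From A3 the diatonic shape gives A3 F#3 B2 D3.

A3 F#3 B2 D3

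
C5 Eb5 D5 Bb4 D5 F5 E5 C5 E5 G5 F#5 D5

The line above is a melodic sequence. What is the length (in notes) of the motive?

4

There are 12 notes; a 4-note unit gives 3 cells:
C5 Eb5 D5 Bb4 | D5 F5 E5 C5 | E5 G5 F#5 D5
Each cell is the previous one up a 2nd — so the unit is 4 notes.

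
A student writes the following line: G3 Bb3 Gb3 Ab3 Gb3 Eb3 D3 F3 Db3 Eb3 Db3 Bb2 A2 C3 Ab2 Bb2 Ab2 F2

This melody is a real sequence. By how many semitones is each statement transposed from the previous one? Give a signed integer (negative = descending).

-5

Taking 6-note groups, the heads are G3, D3, A2: the pattern moves down a 4th.
G3 to D3 spans -5 semitones.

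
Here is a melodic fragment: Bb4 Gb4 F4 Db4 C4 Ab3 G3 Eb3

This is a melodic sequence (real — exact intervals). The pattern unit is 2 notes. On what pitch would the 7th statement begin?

Taking 2-note groups, the heads are Bb4, F4, C4, G3: the pattern moves down a 4th.
Extending the heads down a 4th: D3 → A2 → E2.

E2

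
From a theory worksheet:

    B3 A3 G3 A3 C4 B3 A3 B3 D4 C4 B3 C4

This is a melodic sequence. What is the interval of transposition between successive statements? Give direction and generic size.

up a 2nd

The 4-note cells begin on B3, C4, D4 — each up a 2nd from the last.
B3 to C4 is up a 2nd.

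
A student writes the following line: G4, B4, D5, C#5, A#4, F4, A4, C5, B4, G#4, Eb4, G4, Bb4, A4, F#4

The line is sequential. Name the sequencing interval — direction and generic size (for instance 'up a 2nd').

Taking 5-note groups, the heads are G4, F4, Eb4: the pattern moves down a 2nd.
From G4 to F4: down a 2nd.

down a 2nd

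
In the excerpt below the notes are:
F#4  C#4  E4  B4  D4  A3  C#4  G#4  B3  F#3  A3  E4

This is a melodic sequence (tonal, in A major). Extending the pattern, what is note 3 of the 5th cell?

Grouping in 4s, the 3rd note of each cell is E4, C#4, A3.
Extending down a 3rd: F#3 → D3.

D3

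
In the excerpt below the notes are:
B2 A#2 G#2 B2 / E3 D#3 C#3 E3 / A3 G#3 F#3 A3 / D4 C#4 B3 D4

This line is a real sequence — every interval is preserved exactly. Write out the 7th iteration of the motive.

The 4-note cells begin on B2, E3, A3, D4 — each up a 4th from the last.
Carrying on: G4 → C5 → F5.
So cell 7 is F5 E5 D5 F5.

F5 E5 D5 F5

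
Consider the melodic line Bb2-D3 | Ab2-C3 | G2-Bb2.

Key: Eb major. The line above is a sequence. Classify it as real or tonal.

Every note is diatonic to Eb major.
Cell 1 has +4 semitones from note 1 to 2, but cell 3 has +3 — the interval quality changes while the contour stays the same, which is the hallmark of a tonal sequence.

tonal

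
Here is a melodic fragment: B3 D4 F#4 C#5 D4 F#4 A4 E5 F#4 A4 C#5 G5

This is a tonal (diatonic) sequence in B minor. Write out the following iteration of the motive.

The 4-note cells begin on B3, D4, F#4 — each up a 3rd from the last.
Statement 4 starts on A4 and keeps the same diatonic contour: A4 C#5 E5 B5.

A4 C#5 E5 B5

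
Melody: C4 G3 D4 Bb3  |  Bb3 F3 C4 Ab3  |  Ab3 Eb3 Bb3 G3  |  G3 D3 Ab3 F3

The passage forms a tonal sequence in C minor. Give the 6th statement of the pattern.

Unit = 4 notes; the statements start on C4, Bb3, Ab3, G3, moving down a 2nd each time.
Carrying on: F3 → Eb3.
Statement 6 starts on Eb3 and keeps the same diatonic contour: Eb3 Bb2 F3 D3.

Eb3 Bb2 F3 D3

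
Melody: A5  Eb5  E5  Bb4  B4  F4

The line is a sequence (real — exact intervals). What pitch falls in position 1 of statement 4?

With 2-note cells, note 1 of each statement runs A5, E5, B4.
From B4, down a 4th gives F#4.

F#4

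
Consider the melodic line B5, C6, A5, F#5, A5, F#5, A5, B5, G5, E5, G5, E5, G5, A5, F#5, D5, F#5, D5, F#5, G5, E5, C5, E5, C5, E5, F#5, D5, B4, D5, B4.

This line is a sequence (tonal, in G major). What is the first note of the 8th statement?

Unit = 6 notes; the statements start on B5, A5, G5, F#5, E5, moving down a 2nd each time.
Continuing: D5 → C5 → B4. Statement 8 starts on B4.

B4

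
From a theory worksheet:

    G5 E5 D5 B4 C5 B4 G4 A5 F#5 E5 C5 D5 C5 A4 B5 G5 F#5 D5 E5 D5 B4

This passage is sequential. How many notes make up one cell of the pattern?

Try groups of 7 (3 cells in 21 notes):
G5 E5 D5 B4 C5 B4 G4 | A5 F#5 E5 C5 D5 C5 A4 | B5 G5 F#5 D5 E5 D5 B4
Each cell is the previous one up a 2nd — so the unit is 7 notes.

7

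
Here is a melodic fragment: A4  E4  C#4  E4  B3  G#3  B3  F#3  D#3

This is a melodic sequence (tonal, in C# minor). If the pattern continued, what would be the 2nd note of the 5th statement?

With 3-note cells, note 2 of each statement runs E4, B3, F#3.
Carrying that down a 4th forward: C#3 → G#2.

G#2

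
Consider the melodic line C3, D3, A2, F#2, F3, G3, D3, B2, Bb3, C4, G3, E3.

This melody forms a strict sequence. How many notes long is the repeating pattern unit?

4

There are 12 notes; a 4-note unit gives 3 cells:
C3 D3 A2 F#2 | F3 G3 D3 B2 | Bb3 C4 G3 E3
Every group is a transposition up a 4th of the one before; no shorter unit works.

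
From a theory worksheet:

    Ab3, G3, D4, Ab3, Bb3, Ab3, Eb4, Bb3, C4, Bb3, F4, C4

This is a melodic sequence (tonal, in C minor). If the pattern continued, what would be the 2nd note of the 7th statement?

F4

With 4-note cells, note 2 of each statement runs G3, Ab3, Bb3.
Each moves up a 2nd. Continuing: C4 → D4 → Eb4 → F4.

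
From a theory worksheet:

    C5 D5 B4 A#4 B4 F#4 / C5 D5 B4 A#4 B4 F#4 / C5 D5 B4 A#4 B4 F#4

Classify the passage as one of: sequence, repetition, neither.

Each 6-note cell is identical (C5 D5 B4 A#4 B4 F#4), restated at the same pitch.

repetition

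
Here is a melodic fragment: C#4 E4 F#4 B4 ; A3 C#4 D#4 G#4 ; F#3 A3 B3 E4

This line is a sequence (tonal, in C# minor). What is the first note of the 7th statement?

E2

Unit = 4 notes; the statements start on C#4, A3, F#3, moving down a 3rd each time.
Continuing: D#3 → B2 → G#2 → E2. Statement 7 starts on E2.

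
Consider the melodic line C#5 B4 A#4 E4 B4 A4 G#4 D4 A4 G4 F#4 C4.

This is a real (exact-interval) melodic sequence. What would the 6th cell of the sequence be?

Unit = 4 notes; the statements start on C#5, B4, A4, moving down a 2nd each time.
Extending down a 2nd: G4 → F4 → Eb4.
So cell 6 is Eb4 Db4 C4 Gb3.

Eb4 Db4 C4 Gb3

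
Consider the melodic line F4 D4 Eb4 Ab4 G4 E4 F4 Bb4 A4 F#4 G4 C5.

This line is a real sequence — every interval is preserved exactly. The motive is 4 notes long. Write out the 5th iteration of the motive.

C#5 A#4 B4 E5

The 4-note cells begin on F4, G4, A4 — each up a 2nd from the last.
Extending up a 2nd: B4 → C#5.
So cell 5 is C#5 A#4 B4 E5.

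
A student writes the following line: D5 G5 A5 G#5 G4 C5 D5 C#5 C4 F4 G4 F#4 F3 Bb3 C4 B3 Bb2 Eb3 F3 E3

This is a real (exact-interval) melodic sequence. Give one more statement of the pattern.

With a 4-note motive the entries are D5, G4, C4, F3, Bb2, each down a 5th from the previous.
From Eb2 the exact shape gives Eb2 Ab2 Bb2 A2.

Eb2 Ab2 Bb2 A2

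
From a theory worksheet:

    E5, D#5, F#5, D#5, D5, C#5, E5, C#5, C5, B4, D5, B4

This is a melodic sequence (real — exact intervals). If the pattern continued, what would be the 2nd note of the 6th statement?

F4

With 4-note cells, note 2 of each statement runs D#5, C#5, B4.
Carrying that down a 2nd forward: A4 → G4 → F4.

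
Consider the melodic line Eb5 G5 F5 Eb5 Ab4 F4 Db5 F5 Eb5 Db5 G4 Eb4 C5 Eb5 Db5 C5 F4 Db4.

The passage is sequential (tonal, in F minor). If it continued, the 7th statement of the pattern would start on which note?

With a 6-note motive the entries are Eb5, Db5, C5, each down a 2nd from the previous.
Continuing: Bb4 → Ab4 → G4 → F4. Statement 7 starts on F4.

F4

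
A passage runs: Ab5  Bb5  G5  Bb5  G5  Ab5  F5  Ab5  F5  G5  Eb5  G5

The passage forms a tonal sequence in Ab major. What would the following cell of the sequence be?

Unit = 4 notes; the statements start on Ab5, G5, F5, moving down a 2nd each time.
Statement 4 starts on Eb5 and keeps the same diatonic contour: Eb5 F5 Db5 F5.

Eb5 F5 Db5 F5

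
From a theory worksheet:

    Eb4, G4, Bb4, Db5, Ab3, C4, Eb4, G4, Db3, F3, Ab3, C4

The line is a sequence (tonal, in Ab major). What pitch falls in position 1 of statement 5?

C2

The unit is 4 notes. Position-1 pitches of the 3 shown cells: Eb4, Ab3, Db3.
Extending down a 5th: G2 → C2.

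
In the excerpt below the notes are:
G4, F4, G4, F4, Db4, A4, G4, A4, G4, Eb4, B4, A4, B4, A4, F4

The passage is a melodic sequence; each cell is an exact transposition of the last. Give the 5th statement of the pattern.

D#5 C#5 D#5 C#5 A4

The 5-note cells begin on G4, A4, B4 — each up a 2nd from the last.
Continuing the starts: C#5 → D#5.
So cell 5 is D#5 C#5 D#5 C#5 A4.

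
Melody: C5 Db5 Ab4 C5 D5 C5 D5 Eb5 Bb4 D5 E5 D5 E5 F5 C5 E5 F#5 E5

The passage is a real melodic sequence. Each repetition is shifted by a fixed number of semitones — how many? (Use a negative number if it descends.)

2

Unit = 6 notes; the statements start on C5, D5, E5, moving up a 2nd each time.
Counting half-steps from C5 to D5: 2.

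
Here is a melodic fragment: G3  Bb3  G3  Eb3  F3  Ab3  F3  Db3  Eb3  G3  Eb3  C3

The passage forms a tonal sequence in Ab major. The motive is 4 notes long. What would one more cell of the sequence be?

Db3 F3 Db3 Bb2

Taking 4-note groups, the heads are G3, F3, Eb3: the pattern moves down a 2nd.
From Db3 the diatonic shape gives Db3 F3 Db3 Bb2.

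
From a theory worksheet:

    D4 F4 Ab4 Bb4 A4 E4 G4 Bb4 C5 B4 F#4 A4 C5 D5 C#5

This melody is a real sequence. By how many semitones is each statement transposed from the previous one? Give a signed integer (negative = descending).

Unit = 5 notes; the statements start on D4, E4, F#4, moving up a 2nd each time.
Counting half-steps from D4 to E4: 2.

2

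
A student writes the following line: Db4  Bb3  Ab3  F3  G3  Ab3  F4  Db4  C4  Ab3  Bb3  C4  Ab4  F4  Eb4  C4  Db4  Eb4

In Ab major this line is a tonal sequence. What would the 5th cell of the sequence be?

Eb5 C5 Bb4 G4 Ab4 Bb4

With a 6-note motive the entries are Db4, F4, Ab4, each up a 3rd from the previous.
Extending up a 3rd: C5 → Eb5.
Statement 5 starts on Eb5 and keeps the same diatonic contour: Eb5 C5 Bb4 G4 Ab4 Bb4.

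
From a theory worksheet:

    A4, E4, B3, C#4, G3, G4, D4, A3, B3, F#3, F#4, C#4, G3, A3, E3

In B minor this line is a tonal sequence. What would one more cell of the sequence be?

Unit = 5 notes; the statements start on A4, G4, F#4, moving down a 2nd each time.
Statement 4 starts on E4 and keeps the same diatonic contour: E4 B3 F#3 G3 D3.

E4 B3 F#3 G3 D3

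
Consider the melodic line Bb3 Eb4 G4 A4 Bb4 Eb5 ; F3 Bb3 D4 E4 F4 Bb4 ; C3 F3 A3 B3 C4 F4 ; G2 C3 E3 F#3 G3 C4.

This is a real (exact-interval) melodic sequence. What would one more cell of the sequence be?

Unit = 6 notes; the statements start on Bb3, F3, C3, G2, moving down a 4th each time.
Statement 5 starts on D2 and keeps the same exact contour: D2 G2 B2 C#3 D3 G3.

D2 G2 B2 C#3 D3 G3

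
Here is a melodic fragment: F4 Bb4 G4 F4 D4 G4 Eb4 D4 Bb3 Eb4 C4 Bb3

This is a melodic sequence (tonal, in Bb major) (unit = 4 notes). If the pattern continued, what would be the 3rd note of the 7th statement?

The unit is 4 notes. Position-3 pitches of the 3 shown cells: G4, Eb4, C4.
Extending down a 3rd: A3 → F3 → D3 → Bb2.

Bb2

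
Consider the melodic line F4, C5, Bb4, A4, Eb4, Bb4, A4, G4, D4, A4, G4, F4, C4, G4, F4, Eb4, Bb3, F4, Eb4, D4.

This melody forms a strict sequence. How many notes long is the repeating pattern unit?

Try groups of 4 (5 cells in 20 notes):
F4 C5 Bb4 A4 | Eb4 Bb4 A4 G4 | D4 A4 G4 F4 | C4 G4 F4 Eb4 | Bb3 F4 Eb4 D4
Each cell is the previous one down a 2nd — so the unit is 4 notes.

4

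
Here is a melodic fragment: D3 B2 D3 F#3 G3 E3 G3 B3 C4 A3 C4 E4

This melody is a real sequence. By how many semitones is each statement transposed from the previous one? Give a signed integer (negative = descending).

Taking 4-note groups, the heads are D3, G3, C4: the pattern moves up a 4th.
D3 to G3 spans +5 semitones.

5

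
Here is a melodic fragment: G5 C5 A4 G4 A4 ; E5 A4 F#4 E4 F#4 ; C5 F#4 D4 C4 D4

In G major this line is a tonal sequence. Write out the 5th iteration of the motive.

F#4 B3 G3 F#3 G3

The 5-note cells begin on G5, E5, C5 — each down a 3rd from the last.
Carrying on: A4 → F#4.
Statement 5 starts on F#4 and keeps the same diatonic contour: F#4 B3 G3 F#3 G3.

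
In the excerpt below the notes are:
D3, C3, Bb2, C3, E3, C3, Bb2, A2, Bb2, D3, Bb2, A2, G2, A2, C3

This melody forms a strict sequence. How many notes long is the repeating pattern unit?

5

There are 15 notes; a 5-note unit gives 3 cells:
D3 C3 Bb2 C3 E3 | C3 Bb2 A2 Bb2 D3 | Bb2 A2 G2 A2 C3
That's a consistent down a 2nd shift per cell, and no other grouping gives one.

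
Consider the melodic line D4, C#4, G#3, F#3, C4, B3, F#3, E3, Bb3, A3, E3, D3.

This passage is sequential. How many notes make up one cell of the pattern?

There are 12 notes; a 4-note unit gives 3 cells:
D4 C#4 G#3 F#3 | C4 B3 F#3 E3 | Bb3 A3 E3 D3
That's a consistent down a 2nd shift per cell, and no other grouping gives one.

4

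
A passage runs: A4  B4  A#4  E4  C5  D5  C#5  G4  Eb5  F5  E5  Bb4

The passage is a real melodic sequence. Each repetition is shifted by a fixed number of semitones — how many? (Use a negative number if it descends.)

3

The 4-note cells begin on A4, C5, Eb5 — each up a 3rd from the last.
A4→C5 is 72 − 69 = 3 semitones.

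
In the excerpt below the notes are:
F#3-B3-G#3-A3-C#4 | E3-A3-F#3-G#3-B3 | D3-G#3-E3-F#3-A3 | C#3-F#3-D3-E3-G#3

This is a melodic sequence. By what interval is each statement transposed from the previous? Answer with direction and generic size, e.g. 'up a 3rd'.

With a 5-note motive the entries are F#3, E3, D3, C#3, each down a 2nd from the previous.
F#3 to E3 is down a 2nd.

down a 2nd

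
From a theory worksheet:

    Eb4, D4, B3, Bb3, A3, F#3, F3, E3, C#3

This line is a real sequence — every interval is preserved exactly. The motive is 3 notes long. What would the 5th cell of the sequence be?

G2 F#2 D#2

Unit = 3 notes; the statements start on Eb4, Bb3, F3, moving down a 4th each time.
Carrying on: C3 → G2.
From G2 the exact shape gives G2 F#2 D#2.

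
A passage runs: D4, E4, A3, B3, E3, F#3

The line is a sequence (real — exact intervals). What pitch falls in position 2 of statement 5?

With 2-note cells, note 2 of each statement runs E4, B3, F#3.
Carrying that down a 4th forward: C#3 → G#2.

G#2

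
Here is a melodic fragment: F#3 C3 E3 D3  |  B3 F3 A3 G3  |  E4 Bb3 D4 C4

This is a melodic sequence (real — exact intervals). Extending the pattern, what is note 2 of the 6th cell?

Db5

The unit is 4 notes. Position-2 pitches of the 3 shown cells: C3, F3, Bb3.
Each moves up a 4th. Continuing: Eb4 → Ab4 → Db5.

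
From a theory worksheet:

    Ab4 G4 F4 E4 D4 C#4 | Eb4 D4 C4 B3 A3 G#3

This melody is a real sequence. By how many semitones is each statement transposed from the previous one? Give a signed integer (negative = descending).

-5

Taking 6-note groups, the heads are Ab4, Eb4: the pattern moves down a 4th.
Counting half-steps from Ab4 to Eb4: -5.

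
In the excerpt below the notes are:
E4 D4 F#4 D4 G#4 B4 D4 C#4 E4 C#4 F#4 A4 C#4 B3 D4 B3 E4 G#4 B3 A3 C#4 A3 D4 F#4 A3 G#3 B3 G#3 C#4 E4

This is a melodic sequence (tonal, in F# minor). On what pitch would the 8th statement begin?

E3

With a 6-note motive the entries are E4, D4, C#4, B3, A3, each down a 2nd from the previous.
Extending the heads down a 2nd: G#3 → F#3 → E3.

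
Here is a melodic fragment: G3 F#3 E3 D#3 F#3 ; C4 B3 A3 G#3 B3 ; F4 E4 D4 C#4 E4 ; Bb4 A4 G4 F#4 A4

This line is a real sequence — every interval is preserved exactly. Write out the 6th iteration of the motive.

Ab5 G5 F5 E5 G5

Unit = 5 notes; the statements start on G3, C4, F4, Bb4, moving up a 4th each time.
Extending up a 4th: Eb5 → Ab5.
From Ab5 the exact shape gives Ab5 G5 F5 E5 G5.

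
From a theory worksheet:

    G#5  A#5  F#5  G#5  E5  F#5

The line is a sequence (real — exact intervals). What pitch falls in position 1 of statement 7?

The unit is 2 notes. Position-1 pitches of the 3 shown cells: G#5, F#5, E5.
Each moves down a 2nd. Continuing: D5 → C5 → Bb4 → Ab4.

Ab4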